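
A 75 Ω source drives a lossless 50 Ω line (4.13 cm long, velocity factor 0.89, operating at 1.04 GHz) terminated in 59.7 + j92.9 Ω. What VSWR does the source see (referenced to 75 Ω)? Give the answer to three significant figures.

λ = v/f = 0.89·c / 1.04 GHz = 0.257 m
βl = 2π·l/λ = 2π × 0.161 = 57.9°
tan(βl) = 1.59
Z_in = Z_0·(Z_L + jZ_0·tanβl)/(Z_0 + jZ_L·tanβl) = 28.3 − j60.5 Ω
Γ_s = (Z_in − Z_s)/(Z_in + Z_s) = (-46.7 − j60.5)/(103 − j60.5), |Γ_s| = 0.639
VSWR = (1 + |Γ_s|)/(1 − |Γ_s|)

VSWR ≈ 4.53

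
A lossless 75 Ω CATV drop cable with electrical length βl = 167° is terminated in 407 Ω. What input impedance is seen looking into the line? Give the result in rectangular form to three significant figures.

Z_in ≈ 167 + j192 Ω

tan(βl) = tan(167°) = -0.231
Z_in = Z_0·(Z_L + jZ_0·tanβl)/(Z_0 + jZ_L·tanβl)
     = 75·(407 − j17.3)/(75 − j94)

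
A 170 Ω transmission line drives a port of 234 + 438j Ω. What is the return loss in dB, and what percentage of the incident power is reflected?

Γ = (64 + j438)/(404 + j438), |Γ| = 0.743
RL = −20·log₁₀(0.743) = 2.58 dB
P_refl/P_inc = |Γ|² = 0.552

RL ≈ 2.58 dB; 55.2% of incident power reflected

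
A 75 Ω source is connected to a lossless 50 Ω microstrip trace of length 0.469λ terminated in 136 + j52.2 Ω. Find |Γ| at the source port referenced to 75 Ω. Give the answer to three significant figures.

|Γ| ≈ 0.416

βl = 2π × 0.469 = 169°
tan(βl) = -0.197
Z_in = Z_0·(Z_L + jZ_0·tanβl)/(Z_0 + jZ_L·tanβl) = 81.1 + j71.2 Ω
Γ_s = (Z_in − Z_s)/(Z_in + Z_s) = (6.1 + j71.2)/(156 + j71.2), |Γ_s| = 0.416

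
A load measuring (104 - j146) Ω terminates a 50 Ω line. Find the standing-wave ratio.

VSWR ≈ 6.51

Γ = (Z_L − Z_0)/(Z_L + Z_0) = (54 − j146)/(154 − j146)
|Γ| = 156/212 = 0.734
VSWR = (1 + |Γ|)/(1 − |Γ|) = 1.73/0.266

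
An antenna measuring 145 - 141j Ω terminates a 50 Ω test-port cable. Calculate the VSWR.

Γ = (Z_L − Z_0)/(Z_L + Z_0) = (95 − j141)/(195 − j141)
|Γ| = 170/241 = 0.707
VSWR = (1 + |Γ|)/(1 − |Γ|) = 1.71/0.293

VSWR ≈ 5.82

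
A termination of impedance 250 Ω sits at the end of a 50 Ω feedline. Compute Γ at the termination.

Γ = 0.667

Γ = (Z_L − Z_0)/(Z_L + Z_0) = (250 − 50)/(250 + 50) = 200/300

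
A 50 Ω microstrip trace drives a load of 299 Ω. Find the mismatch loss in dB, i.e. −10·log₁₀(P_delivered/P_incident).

mismatch loss ≈ 3.09 dB

Γ = (299 − 50)/(299 + 50) = 0.713
|Γ|² = 0.509, so P_del/P_inc = 1 − |Γ|² = 0.491
ML = −10·log₁₀(1 − |Γ|²)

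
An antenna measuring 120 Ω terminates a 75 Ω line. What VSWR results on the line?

Γ = (120 − 75)/(120 + 75) = 0.231
VSWR = (1 + 0.231)/(1 − 0.231)

VSWR ≈ 1.6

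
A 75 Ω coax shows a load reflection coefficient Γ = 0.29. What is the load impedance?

Z_L = Z_0·(1 + Γ)/(1 − Γ) = 75·(1.29)/(0.71)

Z_L ≈ 136 Ω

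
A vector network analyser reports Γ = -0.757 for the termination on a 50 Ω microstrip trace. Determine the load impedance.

Z_L ≈ 6.92 Ω

Z_L = Z_0·(1 + Γ)/(1 − Γ) = 50·(0.243)/(1.76)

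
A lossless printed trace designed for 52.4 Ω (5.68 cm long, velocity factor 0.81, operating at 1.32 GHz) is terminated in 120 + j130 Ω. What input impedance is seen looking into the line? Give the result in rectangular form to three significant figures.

Z_in ≈ 10.2 + j7.38 Ω

λ = v/f = 0.81·c / 1.32 GHz = 0.184 m
βl = 2π·l/λ = 2π × 0.309 = 111°
tan(βl) = tan(111°) = -2.59
Z_in = Z_0·(Z_L + jZ_0·tanβl)/(Z_0 + jZ_L·tanβl)
     = 52.4·(120 − j5.97)/(390 − j311)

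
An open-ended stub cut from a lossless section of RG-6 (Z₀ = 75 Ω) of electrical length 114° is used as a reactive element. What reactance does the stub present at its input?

X_in ≈ 33.4 Ω (inductive)

tan(βl) = -2.25
For an open-ended stub, Z_in = −jZ_0·cot(βl) = −jZ_0/tan(βl)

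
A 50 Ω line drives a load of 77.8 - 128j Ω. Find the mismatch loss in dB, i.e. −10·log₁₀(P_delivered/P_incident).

Γ = (27.8 − j128)/(127.8 − j128), |Γ| = 0.724
|Γ|² = 0.524, so P_del/P_inc = 1 − |Γ|² = 0.476
ML = −10·log₁₀(1 − |Γ|²)

mismatch loss ≈ 3.23 dB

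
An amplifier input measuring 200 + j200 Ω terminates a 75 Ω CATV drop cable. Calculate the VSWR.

VSWR ≈ 5.53

Γ = (Z_L − Z_0)/(Z_L + Z_0) = (125 + j200)/(275 + j200)
|Γ| = 236/340 = 0.694
VSWR = (1 + |Γ|)/(1 − |Γ|) = 1.69/0.306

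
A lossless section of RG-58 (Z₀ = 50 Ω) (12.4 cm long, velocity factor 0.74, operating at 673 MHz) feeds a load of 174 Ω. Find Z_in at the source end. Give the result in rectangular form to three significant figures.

λ = v/f = 0.74·c / 673 MHz = 0.33 m
βl = 2π·l/λ = 2π × 0.376 = 135°
tan(βl) = tan(135°) = -0.989
Z_in = Z_0·(Z_L + jZ_0·tanβl)/(Z_0 + jZ_L·tanβl)
     = 50·(174 − j49.4)/(50 − j172)

Z_in ≈ 26.8 + j42.8 Ω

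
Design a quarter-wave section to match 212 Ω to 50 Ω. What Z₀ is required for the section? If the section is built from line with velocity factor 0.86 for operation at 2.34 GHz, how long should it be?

Z_qwt ≈ 103 Ω; length ≈ 2.76 cm

Z_qwt = √(Z_0·R_L) = √(50 × 212) = √10600
λ = 0.86·c/f = 0.11 m, so l = λ/4 = 0.0276 m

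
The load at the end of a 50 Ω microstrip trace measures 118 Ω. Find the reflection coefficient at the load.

Γ = (Z_L − Z_0)/(Z_L + Z_0) = (118 − 50)/(118 + 50) = 68/168

Γ = 0.405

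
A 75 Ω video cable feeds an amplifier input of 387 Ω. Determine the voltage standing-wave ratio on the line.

For a purely resistive load, VSWR = R_L/Z_0 or Z_0/R_L (whichever > 1) = 387/75

VSWR ≈ 5.16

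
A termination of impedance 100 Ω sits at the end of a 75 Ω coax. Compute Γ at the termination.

Γ = (Z_L − Z_0)/(Z_L + Z_0) = (100 − 75)/(100 + 75) = 25/175

Γ = 0.143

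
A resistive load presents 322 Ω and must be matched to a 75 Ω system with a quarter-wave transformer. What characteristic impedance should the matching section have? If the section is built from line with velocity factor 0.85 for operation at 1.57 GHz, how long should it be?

Z_qwt = √(Z_0·R_L) = √(75 × 322) = √24150
λ = 0.85·c/f = 0.162 m, so l = λ/4 = 0.0406 m

Z_qwt ≈ 155 Ω; length ≈ 4.06 cm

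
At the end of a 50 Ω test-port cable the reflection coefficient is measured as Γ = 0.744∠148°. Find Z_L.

Z_L = Z_0·(1 + Γ)/(1 − Γ) = 50·(0.369 + j0.394)/(1.63 − j0.394)

Z_L ≈ 7.93 + j14 Ω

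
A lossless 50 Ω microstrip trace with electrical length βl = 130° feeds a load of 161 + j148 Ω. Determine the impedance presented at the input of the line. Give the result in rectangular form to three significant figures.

Z_in ≈ 11.1 + j28.9 Ω

tan(βl) = tan(130°) = -1.19
Z_in = Z_0·(Z_L + jZ_0·tanβl)/(Z_0 + jZ_L·tanβl)
     = 50·(161 + j88.4)/(226 − j192)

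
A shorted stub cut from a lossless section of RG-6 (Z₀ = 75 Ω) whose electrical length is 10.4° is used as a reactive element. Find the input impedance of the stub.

tan(βl) = 0.184
For a shorted stub, Z_in = jZ_0·tan(βl)

Z_in ≈ +j13.8 Ω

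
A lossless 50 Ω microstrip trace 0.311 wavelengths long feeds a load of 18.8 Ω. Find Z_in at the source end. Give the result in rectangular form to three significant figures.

Z_in ≈ 71.9 − j57 Ω

βl = 2π × 0.311 = 112°
tan(βl) = tan(112°) = -2.48
Z_in = Z_0·(Z_L + jZ_0·tanβl)/(Z_0 + jZ_L·tanβl)
     = 50·(18.8 − j124)/(50 − j46.6)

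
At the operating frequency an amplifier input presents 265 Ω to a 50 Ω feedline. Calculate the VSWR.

VSWR ≈ 5.3

Γ = (265 − 50)/(265 + 50) = 0.683
VSWR = (1 + 0.683)/(1 − 0.683)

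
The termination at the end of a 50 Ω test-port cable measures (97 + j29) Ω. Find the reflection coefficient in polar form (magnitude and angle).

Γ = (Z_L − Z_0)/(Z_L + Z_0) = (47 + j29)/(147 + j29)
|Γ| = 55.2/150 = 0.369

Γ ≈ 0.369 ∠ 20.5°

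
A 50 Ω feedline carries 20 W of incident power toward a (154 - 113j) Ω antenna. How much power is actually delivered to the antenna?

P_delivered ≈ 11.3 W

|Γ| = |(104 − j113)/(204 − j113)| = 0.659
|Γ|² = 0.434
P_refl = |Γ|²·P_inc = 8.67 W, P_del = (1 − |Γ|²)·P_inc = 11.3 W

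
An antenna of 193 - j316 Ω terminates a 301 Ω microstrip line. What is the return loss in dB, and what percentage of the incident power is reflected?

Γ = (-108 − j316)/(494 − j316), |Γ| = 0.569
RL = −20·log₁₀(0.569) = 4.89 dB
P_refl/P_inc = |Γ|² = 0.324

RL ≈ 4.89 dB; 32.4% of incident power reflected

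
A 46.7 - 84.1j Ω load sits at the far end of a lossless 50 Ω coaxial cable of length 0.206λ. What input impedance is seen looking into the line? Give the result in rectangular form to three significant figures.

βl = 2π × 0.206 = 74.2°
tan(βl) = tan(74.2°) = 3.52
Z_in = Z_0·(Z_L + jZ_0·tanβl)/(Z_0 + jZ_L·tanβl)
     = 50·(46.7 + j92.1)/(346 + j165)

Z_in ≈ 10.7 + j8.24 Ω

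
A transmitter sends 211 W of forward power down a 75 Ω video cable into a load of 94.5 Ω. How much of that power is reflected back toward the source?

Γ = (94.5 − 75)/(94.5 + 75) = 0.115
|Γ|² = 0.0132
P_refl = |Γ|²·P_inc = 2.79 W, P_del = (1 − |Γ|²)·P_inc = 208 W

P_reflected ≈ 2.79 W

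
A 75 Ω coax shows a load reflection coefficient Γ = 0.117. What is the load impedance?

Z_L ≈ 94.9 Ω

Z_L = Z_0·(1 + Γ)/(1 − Γ) = 75·(1.12)/(0.883)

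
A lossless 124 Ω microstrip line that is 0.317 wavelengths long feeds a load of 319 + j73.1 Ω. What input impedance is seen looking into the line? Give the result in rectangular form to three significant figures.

Z_in ≈ 49.8 + j35.5 Ω

βl = 2π × 0.317 = 114°
tan(βl) = tan(114°) = -2.23
Z_in = Z_0·(Z_L + jZ_0·tanβl)/(Z_0 + jZ_L·tanβl)
     = 124·(319 − j204)/(287 − j712)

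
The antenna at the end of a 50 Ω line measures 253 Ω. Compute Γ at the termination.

Γ = 0.67

Γ = (Z_L − Z_0)/(Z_L + Z_0) = (253 − 50)/(253 + 50) = 203/303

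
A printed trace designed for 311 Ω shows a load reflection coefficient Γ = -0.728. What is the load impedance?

Z_L = Z_0·(1 + Γ)/(1 − Γ) = 311·(0.272)/(1.73)

Z_L ≈ 49 Ω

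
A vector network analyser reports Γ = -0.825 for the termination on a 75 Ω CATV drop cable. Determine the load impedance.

Z_L ≈ 7.19 Ω

Z_L = Z_0·(1 + Γ)/(1 − Γ) = 75·(0.175)/(1.82)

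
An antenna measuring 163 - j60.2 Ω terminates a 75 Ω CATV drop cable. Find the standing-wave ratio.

VSWR ≈ 2.54

Γ = (Z_L − Z_0)/(Z_L + Z_0) = (88 − j60.2)/(238 − j60.2)
|Γ| = 107/245 = 0.434
VSWR = (1 + |Γ|)/(1 − |Γ|) = 1.43/0.566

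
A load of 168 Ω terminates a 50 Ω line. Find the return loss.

RL ≈ 5.33 dB

Γ = (168 − 50)/(168 + 50) = 0.541
RL = −20·log₁₀|Γ| = −20·log₁₀(0.541)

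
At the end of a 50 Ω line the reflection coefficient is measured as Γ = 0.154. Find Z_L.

Z_L = Z_0·(1 + Γ)/(1 − Γ) = 50·(1.15)/(0.846)

Z_L ≈ 68.2 Ω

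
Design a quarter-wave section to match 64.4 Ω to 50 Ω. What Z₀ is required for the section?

Z_qwt ≈ 56.7 Ω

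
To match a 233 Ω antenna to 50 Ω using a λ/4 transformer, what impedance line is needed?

Z_qwt = √(Z_0·R_L) = √(50 × 233) = √11650

Z_qwt ≈ 108 Ω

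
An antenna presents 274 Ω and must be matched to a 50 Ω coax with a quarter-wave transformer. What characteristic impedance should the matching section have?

Z_qwt = √(Z_0·R_L) = √(50 × 274) = √13700

Z_qwt ≈ 117 Ω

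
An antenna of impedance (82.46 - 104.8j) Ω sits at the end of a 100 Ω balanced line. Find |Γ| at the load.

Γ = (Z_L − Z_0)/(Z_L + Z_0) = (-17.54 − j104.8)/(182.5 − j104.8)
|Γ| = 106/210

|Γ| ≈ 0.505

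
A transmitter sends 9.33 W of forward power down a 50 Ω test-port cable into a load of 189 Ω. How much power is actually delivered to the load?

Γ = (189 − 50)/(189 + 50) = 0.582
|Γ|² = 0.338
P_refl = |Γ|²·P_inc = 3.16 W, P_del = (1 − |Γ|²)·P_inc = 6.17 W

P_delivered ≈ 6.17 W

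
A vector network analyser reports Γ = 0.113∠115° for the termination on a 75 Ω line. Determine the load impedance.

Z_L = Z_0·(1 + Γ)/(1 − Γ) = 75·(0.952 + j0.102)/(1.05 − j0.102)

Z_L ≈ 66.8 + j13.9 Ω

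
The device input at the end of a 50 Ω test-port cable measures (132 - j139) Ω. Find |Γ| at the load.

|Γ| ≈ 0.705

Γ = (Z_L − Z_0)/(Z_L + Z_0) = (82 − j139)/(182 − j139)
|Γ| = 161/229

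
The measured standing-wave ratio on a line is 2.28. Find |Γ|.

|Γ| = (S − 1)/(S + 1) = (2.28 − 1)/(2.28 + 1) = 1.28/3.28

|Γ| ≈ 0.39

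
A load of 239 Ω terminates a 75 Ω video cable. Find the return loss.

RL ≈ 5.64 dB

Γ = (239 − 75)/(239 + 75) = 0.522
RL = −20·log₁₀|Γ| = −20·log₁₀(0.522)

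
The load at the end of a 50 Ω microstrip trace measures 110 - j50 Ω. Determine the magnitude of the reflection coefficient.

|Γ| ≈ 0.466

Γ = (Z_L − Z_0)/(Z_L + Z_0) = (60 − j50)/(160 − j50)
|Γ| = 78.1/168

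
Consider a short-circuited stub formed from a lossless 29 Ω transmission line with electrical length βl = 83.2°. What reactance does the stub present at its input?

tan(βl) = 8.39
For a short-circuited stub, Z_in = jZ_0·tan(βl)

X_in ≈ 243 Ω (inductive)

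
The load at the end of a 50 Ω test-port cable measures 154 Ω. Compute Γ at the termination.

Γ = 0.51

Γ = (Z_L − Z_0)/(Z_L + Z_0) = (154 − 50)/(154 + 50) = 104/204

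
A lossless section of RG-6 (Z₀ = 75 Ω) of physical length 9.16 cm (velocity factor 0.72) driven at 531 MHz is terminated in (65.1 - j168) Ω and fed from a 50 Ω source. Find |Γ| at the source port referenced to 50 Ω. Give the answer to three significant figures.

λ = v/f = 0.72·c / 531 MHz = 0.407 m
βl = 2π·l/λ = 2π × 0.225 = 81.1°
tan(βl) = 6.36
Z_in = Z_0·(Z_L + jZ_0·tanβl)/(Z_0 + jZ_L·tanβl) = 10.3 + j16.6 Ω
Γ_s = (Z_in − Z_s)/(Z_in + Z_s) = (-39.7 + j16.6)/(60.3 + j16.6), |Γ_s| = 0.689

|Γ| ≈ 0.689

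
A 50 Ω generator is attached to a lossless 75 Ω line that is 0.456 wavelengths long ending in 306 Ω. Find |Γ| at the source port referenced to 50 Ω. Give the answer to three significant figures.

βl = 2π × 0.456 = 164°
tan(βl) = -0.284
Z_in = Z_0·(Z_L + jZ_0·tanβl)/(Z_0 + jZ_L·tanβl) = 141 + j142 Ω
Γ_s = (Z_in − Z_s)/(Z_in + Z_s) = (91.3 + j142)/(191 + j142), |Γ_s| = 0.709

|Γ| ≈ 0.709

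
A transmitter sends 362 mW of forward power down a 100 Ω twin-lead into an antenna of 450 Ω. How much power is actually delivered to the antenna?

P_delivered ≈ 215 mW

Γ = (450 − 100)/(450 + 100) = 0.636
|Γ|² = 0.405
P_refl = |Γ|²·P_inc = 147 mW, P_del = (1 − |Γ|²)·P_inc = 215 mW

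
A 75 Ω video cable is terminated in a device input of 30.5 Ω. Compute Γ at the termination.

Γ = -0.422

Γ = (Z_L − Z_0)/(Z_L + Z_0) = (30.5 − 75)/(30.5 + 75) = -44.5/105.5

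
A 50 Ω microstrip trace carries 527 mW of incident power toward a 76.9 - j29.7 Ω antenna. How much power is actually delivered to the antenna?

|Γ| = |(26.9 − j29.7)/(126.9 − j29.7)| = 0.307
|Γ|² = 0.0945
P_refl = |Γ|²·P_inc = 49.8 mW, P_del = (1 − |Γ|²)·P_inc = 477 mW

P_delivered ≈ 477 mW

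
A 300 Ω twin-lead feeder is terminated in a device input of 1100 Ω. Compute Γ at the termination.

Γ = 0.571

Γ = (Z_L − Z_0)/(Z_L + Z_0) = (1100 − 300)/(1100 + 300) = 800/1400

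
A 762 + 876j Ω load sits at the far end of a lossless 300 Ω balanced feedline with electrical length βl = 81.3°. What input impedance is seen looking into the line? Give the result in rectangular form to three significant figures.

Z_in ≈ 55.3 − j106 Ω

tan(βl) = tan(81.3°) = 6.54
Z_in = Z_0·(Z_L + jZ_0·tanβl)/(Z_0 + jZ_L·tanβl)
     = 300·(762 + j2840)/(-5420 + j4980)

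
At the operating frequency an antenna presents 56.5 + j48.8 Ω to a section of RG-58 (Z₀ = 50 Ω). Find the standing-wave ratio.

Γ = (Z_L − Z_0)/(Z_L + Z_0) = (6.5 + j48.8)/(106.5 + j48.8)
|Γ| = 49.2/117 = 0.42
VSWR = (1 + |Γ|)/(1 − |Γ|) = 1.42/0.58

VSWR ≈ 2.45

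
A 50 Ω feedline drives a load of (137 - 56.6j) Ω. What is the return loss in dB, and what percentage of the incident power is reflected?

RL ≈ 5.49 dB; 28.2% of incident power reflected

Γ = (87 − j56.6)/(187 − j56.6), |Γ| = 0.531
RL = −20·log₁₀(0.531) = 5.49 dB
P_refl/P_inc = |Γ|² = 0.282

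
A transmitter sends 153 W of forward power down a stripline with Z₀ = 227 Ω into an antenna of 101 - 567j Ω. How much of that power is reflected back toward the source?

|Γ| = |(-126 − j567)/(328 − j567)| = 0.887
|Γ|² = 0.786
P_refl = |Γ|²·P_inc = 120 W, P_del = (1 − |Γ|²)·P_inc = 32.7 W

P_reflected ≈ 120 W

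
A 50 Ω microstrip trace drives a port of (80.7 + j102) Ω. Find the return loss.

RL ≈ 3.84 dB

Γ = (30.7 + j102)/(130.7 + j102), |Γ| = 0.642
RL = −20·log₁₀|Γ| = −20·log₁₀(0.642)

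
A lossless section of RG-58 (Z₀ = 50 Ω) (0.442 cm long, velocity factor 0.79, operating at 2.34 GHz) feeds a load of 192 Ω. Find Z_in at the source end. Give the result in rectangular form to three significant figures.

λ = v/f = 0.79·c / 2.34 GHz = 0.101 m
βl = 2π·l/λ = 2π × 0.0436 = 15.7°
tan(βl) = tan(15.7°) = 0.281
Z_in = Z_0·(Z_L + jZ_0·tanβl)/(Z_0 + jZ_L·tanβl)
     = 50·(192 + j14.1)/(50 + j54)

Z_in ≈ 95.6 − j89.2 Ω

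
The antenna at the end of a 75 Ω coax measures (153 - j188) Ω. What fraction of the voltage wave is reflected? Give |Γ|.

Γ = (Z_L − Z_0)/(Z_L + Z_0) = (78 − j188)/(228 − j188)
|Γ| = 204/296

|Γ| ≈ 0.689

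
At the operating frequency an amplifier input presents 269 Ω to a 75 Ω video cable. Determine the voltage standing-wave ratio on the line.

VSWR ≈ 3.59

Γ = (269 − 75)/(269 + 75) = 0.564
VSWR = (1 + 0.564)/(1 − 0.564)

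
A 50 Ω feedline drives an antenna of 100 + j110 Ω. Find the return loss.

RL ≈ 3.75 dB

Γ = (50 + j110)/(150 + j110), |Γ| = 0.65
RL = −20·log₁₀|Γ| = −20·log₁₀(0.65)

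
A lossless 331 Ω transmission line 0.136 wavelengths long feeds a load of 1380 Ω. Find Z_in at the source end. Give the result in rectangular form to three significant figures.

βl = 2π × 0.136 = 49°
tan(βl) = tan(49°) = 1.15
Z_in = Z_0·(Z_L + jZ_0·tanβl)/(Z_0 + jZ_L·tanβl)
     = 331·(1380 + j380)/(331 + j1590)

Z_in ≈ 134 − j260 Ω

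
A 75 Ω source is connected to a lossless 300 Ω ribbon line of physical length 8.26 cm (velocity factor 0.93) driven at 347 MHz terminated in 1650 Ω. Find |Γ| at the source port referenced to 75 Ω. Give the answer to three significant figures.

|Γ| ≈ 0.873

λ = v/f = 0.93·c / 347 MHz = 0.804 m
βl = 2π·l/λ = 2π × 0.103 = 37°
tan(βl) = 0.753
Z_in = Z_0·(Z_L + jZ_0·tanβl)/(Z_0 + jZ_L·tanβl) = 142 − j364 Ω
Γ_s = (Z_in − Z_s)/(Z_in + Z_s) = (67.4 − j364)/(217 − j364), |Γ_s| = 0.873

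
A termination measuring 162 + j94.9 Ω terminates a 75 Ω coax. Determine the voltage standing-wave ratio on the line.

VSWR ≈ 3.03

Γ = (Z_L − Z_0)/(Z_L + Z_0) = (87 + j94.9)/(237 + j94.9)
|Γ| = 129/255 = 0.504
VSWR = (1 + |Γ|)/(1 − |Γ|) = 1.5/0.496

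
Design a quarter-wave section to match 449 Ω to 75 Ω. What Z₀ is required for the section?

Z_qwt ≈ 184 Ω

Z_qwt = √(Z_0·R_L) = √(75 × 449) = √33680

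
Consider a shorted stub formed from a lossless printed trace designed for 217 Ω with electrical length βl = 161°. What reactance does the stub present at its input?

tan(βl) = -0.344
For a shorted stub, Z_in = jZ_0·tan(βl)

X_in ≈ -74.7 Ω (capacitive)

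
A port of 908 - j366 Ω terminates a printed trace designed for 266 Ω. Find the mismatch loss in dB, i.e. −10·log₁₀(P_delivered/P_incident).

Γ = (642 − j366)/(1174 − j366), |Γ| = 0.601
|Γ|² = 0.361, so P_del/P_inc = 1 − |Γ|² = 0.639
ML = −10·log₁₀(1 − |Γ|²)

mismatch loss ≈ 1.95 dB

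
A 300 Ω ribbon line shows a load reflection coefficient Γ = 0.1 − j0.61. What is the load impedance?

Z_L ≈ 157 − j310 Ω

Z_L = Z_0·(1 + Γ)/(1 − Γ) = 300·(1.1 − j0.61)/(0.9 + j0.61)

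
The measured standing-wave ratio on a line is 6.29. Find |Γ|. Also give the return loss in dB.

|Γ| = (S − 1)/(S + 1) = (6.29 − 1)/(6.29 + 1) = 5.29/7.29
RL = −20·log₁₀|Γ| = −20·log₁₀(0.726)

|Γ| ≈ 0.726; return loss ≈ 2.79 dB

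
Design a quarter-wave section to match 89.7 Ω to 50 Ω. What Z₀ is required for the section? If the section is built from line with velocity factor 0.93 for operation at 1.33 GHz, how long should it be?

Z_qwt = √(Z_0·R_L) = √(50 × 89.7) = √4485
λ = 0.93·c/f = 0.21 m, so l = λ/4 = 0.0524 m

Z_qwt ≈ 67 Ω; length ≈ 5.24 cm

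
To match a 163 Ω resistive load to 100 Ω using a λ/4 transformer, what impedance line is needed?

Z_qwt = √(Z_0·R_L) = √(100 × 163) = √16300

Z_qwt ≈ 128 Ω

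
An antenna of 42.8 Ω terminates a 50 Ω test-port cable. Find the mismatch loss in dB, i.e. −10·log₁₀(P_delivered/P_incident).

mismatch loss ≈ 0.0262 dB

Γ = (42.8 − 50)/(42.8 + 50) = -0.0776
|Γ|² = 0.00602, so P_del/P_inc = 1 − |Γ|² = 0.994
ML = −10·log₁₀(1 − |Γ|²)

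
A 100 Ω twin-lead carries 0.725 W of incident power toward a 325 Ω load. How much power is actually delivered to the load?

Γ = (325 − 100)/(325 + 100) = 0.529
|Γ|² = 0.28
P_refl = |Γ|²·P_inc = 0.203 W, P_del = (1 − |Γ|²)·P_inc = 0.522 W

P_delivered ≈ 0.522 W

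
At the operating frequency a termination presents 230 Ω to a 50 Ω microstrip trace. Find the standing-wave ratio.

VSWR ≈ 4.6

Γ = (230 − 50)/(230 + 50) = 0.643
VSWR = (1 + 0.643)/(1 − 0.643)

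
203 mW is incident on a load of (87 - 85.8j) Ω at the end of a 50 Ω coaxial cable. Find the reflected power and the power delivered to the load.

|Γ| = |(37 − j85.8)/(137 − j85.8)| = 0.578
|Γ|² = 0.334
P_refl = |Γ|²·P_inc = 67.8 mW, P_del = (1 − |Γ|²)·P_inc = 135 mW

P_reflected ≈ 67.8 mW; P_delivered ≈ 135 mW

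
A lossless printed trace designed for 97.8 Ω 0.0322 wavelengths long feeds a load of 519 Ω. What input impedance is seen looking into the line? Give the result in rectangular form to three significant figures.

Z_in ≈ 248 − j249 Ω

βl = 2π × 0.0322 = 11.6°
tan(βl) = tan(11.6°) = 0.205
Z_in = Z_0·(Z_L + jZ_0·tanβl)/(Z_0 + jZ_L·tanβl)
     = 97.8·(519 + j20.1)/(97.8 + j106)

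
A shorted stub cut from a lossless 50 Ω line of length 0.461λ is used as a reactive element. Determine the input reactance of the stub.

X_in ≈ -12.5 Ω (capacitive)

βl = 2π × 0.461 = 166°
tan(βl) = -0.25
For a shorted stub, Z_in = jZ_0·tan(βl)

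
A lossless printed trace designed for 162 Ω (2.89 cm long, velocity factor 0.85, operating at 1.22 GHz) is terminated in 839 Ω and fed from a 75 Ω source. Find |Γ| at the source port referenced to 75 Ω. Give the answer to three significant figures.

|Γ| ≈ 0.722

λ = v/f = 0.85·c / 1.22 GHz = 0.209 m
βl = 2π·l/λ = 2π × 0.138 = 49.8°
tan(βl) = 1.18
Z_in = Z_0·(Z_L + jZ_0·tanβl)/(Z_0 + jZ_L·tanβl) = 52.3 − j128 Ω
Γ_s = (Z_in − Z_s)/(Z_in + Z_s) = (-22.7 − j128)/(127 − j128), |Γ_s| = 0.722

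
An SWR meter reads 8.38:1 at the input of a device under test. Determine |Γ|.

|Γ| ≈ 0.787

|Γ| = (S − 1)/(S + 1) = (8.38 − 1)/(8.38 + 1) = 7.38/9.38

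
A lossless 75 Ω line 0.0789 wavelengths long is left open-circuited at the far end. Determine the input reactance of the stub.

βl = 2π × 0.0789 = 28.4°
tan(βl) = 0.541
For an open-circuited stub, Z_in = −jZ_0·cot(βl) = −jZ_0/tan(βl)

X_in ≈ -139 Ω (capacitive)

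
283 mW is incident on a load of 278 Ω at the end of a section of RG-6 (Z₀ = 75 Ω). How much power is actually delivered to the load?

P_delivered ≈ 189 mW

Γ = (278 − 75)/(278 + 75) = 0.575
|Γ|² = 0.331
P_refl = |Γ|²·P_inc = 93.6 mW, P_del = (1 − |Γ|²)·P_inc = 189 mW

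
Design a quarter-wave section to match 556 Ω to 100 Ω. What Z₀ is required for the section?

Z_qwt = √(Z_0·R_L) = √(100 × 556) = √55600

Z_qwt ≈ 236 Ω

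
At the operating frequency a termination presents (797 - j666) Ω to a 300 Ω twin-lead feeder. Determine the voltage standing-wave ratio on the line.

VSWR ≈ 4.67

Γ = (Z_L − Z_0)/(Z_L + Z_0) = (497 − j666)/(1097 − j666)
|Γ| = 831/1280 = 0.648
VSWR = (1 + |Γ|)/(1 − |Γ|) = 1.65/0.352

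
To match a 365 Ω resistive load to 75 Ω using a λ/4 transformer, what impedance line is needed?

Z_qwt ≈ 165 Ω

Z_qwt = √(Z_0·R_L) = √(75 × 365) = √27380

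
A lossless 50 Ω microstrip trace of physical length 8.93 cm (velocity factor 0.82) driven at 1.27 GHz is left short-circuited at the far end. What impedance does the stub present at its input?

λ = v/f = 0.82·c / 1.27 GHz = 0.194 m
βl = 2π·l/λ = 2π × 0.461 = 166°
tan(βl) = -0.25
For a short-circuited stub, Z_in = jZ_0·tan(βl)

Z_in ≈ −j12.5 Ω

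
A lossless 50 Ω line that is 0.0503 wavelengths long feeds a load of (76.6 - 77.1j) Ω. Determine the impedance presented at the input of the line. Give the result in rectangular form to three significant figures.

Z_in ≈ 33.7 − j51.6 Ω

βl = 2π × 0.0503 = 18.1°
tan(βl) = tan(18.1°) = 0.327
Z_in = Z_0·(Z_L + jZ_0·tanβl)/(Z_0 + jZ_L·tanβl)
     = 50·(76.6 − j60.7)/(75.2 + j25)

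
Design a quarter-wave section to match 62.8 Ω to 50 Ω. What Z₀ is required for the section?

Z_qwt ≈ 56 Ω

Z_qwt = √(Z_0·R_L) = √(50 × 62.8) = √3140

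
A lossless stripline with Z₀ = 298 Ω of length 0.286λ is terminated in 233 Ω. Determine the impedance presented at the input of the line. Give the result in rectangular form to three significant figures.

βl = 2π × 0.286 = 103°
tan(βl) = tan(103°) = -4.35
Z_in = Z_0·(Z_L + jZ_0·tanβl)/(Z_0 + jZ_L·tanβl)
     = 298·(233 − j1290)/(298 − j1010)

Z_in ≈ 369 − j40.1 Ω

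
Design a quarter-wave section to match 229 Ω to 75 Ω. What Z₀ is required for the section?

Z_qwt ≈ 131 Ω

Z_qwt = √(Z_0·R_L) = √(75 × 229) = √17180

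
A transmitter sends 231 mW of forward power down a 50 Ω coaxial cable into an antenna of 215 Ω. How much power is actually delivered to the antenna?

Γ = (215 − 50)/(215 + 50) = 0.623
|Γ|² = 0.388
P_refl = |Γ|²·P_inc = 89.6 mW, P_del = (1 − |Γ|²)·P_inc = 141 mW

P_delivered ≈ 141 mW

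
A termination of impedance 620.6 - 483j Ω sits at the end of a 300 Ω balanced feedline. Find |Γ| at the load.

Γ = (Z_L − Z_0)/(Z_L + Z_0) = (320.6 − j483)/(920.6 − j483)
|Γ| = 580/1040

|Γ| ≈ 0.558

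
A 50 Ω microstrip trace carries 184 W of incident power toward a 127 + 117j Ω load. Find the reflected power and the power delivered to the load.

P_reflected ≈ 80.2 W; P_delivered ≈ 104 W

|Γ| = |(77 + j117)/(177 + j117)| = 0.66
|Γ|² = 0.436
P_refl = |Γ|²·P_inc = 80.2 W, P_del = (1 − |Γ|²)·P_inc = 104 W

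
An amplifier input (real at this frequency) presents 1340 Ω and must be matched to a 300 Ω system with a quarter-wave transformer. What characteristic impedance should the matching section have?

Z_qwt = √(Z_0·R_L) = √(300 × 1340) = √402000

Z_qwt ≈ 634 Ω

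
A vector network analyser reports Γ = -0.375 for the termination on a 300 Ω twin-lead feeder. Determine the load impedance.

Z_L ≈ 136 Ω

Z_L = Z_0·(1 + Γ)/(1 − Γ) = 300·(0.625)/(1.38)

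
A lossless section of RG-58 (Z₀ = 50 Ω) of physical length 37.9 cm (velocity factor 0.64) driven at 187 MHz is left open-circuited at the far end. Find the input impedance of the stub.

λ = v/f = 0.64·c / 187 MHz = 1.03 m
βl = 2π·l/λ = 2π × 0.369 = 133°
tan(βl) = -1.08
For an open-circuited stub, Z_in = −jZ_0·cot(βl) = −jZ_0/tan(βl)

Z_in ≈ +j46.4 Ω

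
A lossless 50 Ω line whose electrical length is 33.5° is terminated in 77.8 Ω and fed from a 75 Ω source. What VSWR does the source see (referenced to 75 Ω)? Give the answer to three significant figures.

VSWR ≈ 1.61

tan(βl) = 0.662
Z_in = Z_0·(Z_L + jZ_0·tanβl)/(Z_0 + jZ_L·tanβl) = 54.3 − j22.8 Ω
Γ_s = (Z_in − Z_s)/(Z_in + Z_s) = (-20.7 − j22.8)/(129 − j22.8), |Γ_s| = 0.235
VSWR = (1 + |Γ_s|)/(1 − |Γ_s|)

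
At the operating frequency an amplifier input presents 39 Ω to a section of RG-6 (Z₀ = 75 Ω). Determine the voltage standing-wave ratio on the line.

VSWR ≈ 1.92

Γ = (39 − 75)/(39 + 75) = -0.316
VSWR = (1 + 0.316)/(1 − 0.316)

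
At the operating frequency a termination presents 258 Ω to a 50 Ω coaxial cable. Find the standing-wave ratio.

VSWR ≈ 5.16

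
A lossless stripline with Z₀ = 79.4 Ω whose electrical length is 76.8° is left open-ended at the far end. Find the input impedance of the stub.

tan(βl) = 4.26
For an open-ended stub, Z_in = −jZ_0·cot(βl) = −jZ_0/tan(βl)

Z_in ≈ −j18.6 Ω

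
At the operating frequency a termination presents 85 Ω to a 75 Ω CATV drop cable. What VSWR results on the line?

VSWR ≈ 1.13

Γ = (85 − 75)/(85 + 75) = 0.0625
VSWR = (1 + 0.0625)/(1 − 0.0625)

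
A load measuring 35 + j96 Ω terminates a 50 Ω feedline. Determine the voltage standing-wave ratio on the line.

VSWR ≈ 7.26

Γ = (Z_L − Z_0)/(Z_L + Z_0) = (-15 + j96)/(85 + j96)
|Γ| = 97.2/128 = 0.758
VSWR = (1 + |Γ|)/(1 − |Γ|) = 1.76/0.242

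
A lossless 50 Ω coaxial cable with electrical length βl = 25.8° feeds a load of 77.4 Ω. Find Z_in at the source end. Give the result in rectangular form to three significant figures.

Z_in ≈ 61.2 − j21.6 Ω

tan(βl) = tan(25.8°) = 0.483
Z_in = Z_0·(Z_L + jZ_0·tanβl)/(Z_0 + jZ_L·tanβl)
     = 50·(77.4 + j24.2)/(50 + j37.4)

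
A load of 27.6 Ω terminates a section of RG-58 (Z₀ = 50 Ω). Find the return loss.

Γ = (27.6 − 50)/(27.6 + 50) = -0.289
RL = −20·log₁₀|Γ| = −20·log₁₀(0.289)

RL ≈ 10.8 dB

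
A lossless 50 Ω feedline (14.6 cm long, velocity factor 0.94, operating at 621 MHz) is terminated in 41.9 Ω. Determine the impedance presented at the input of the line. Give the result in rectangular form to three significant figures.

λ = v/f = 0.94·c / 621 MHz = 0.454 m
βl = 2π·l/λ = 2π × 0.322 = 116°
tan(βl) = tan(116°) = -2.07
Z_in = Z_0·(Z_L + jZ_0·tanβl)/(Z_0 + jZ_L·tanβl)
     = 50·(41.9 − j104)/(50 − j86.9)

Z_in ≈ 55.2 − j7.68 Ω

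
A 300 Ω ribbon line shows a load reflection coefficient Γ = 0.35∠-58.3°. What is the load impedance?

Z_L ≈ 349 − j237 Ω

Z_L = Z_0·(1 + Γ)/(1 − Γ) = 300·(1.18 − j0.298)/(0.816 + j0.298)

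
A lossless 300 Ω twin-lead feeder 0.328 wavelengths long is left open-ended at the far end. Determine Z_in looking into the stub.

Z_in ≈ +j160 Ω

βl = 2π × 0.328 = 118°
tan(βl) = -1.87
For an open-ended stub, Z_in = −jZ_0·cot(βl) = −jZ_0/tan(βl)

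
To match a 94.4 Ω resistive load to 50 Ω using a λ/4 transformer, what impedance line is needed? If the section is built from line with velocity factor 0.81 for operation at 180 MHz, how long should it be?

Z_qwt ≈ 68.7 Ω; length ≈ 33.8 cm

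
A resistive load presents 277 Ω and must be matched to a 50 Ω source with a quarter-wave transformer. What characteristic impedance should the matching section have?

Z_qwt ≈ 118 Ω

Z_qwt = √(Z_0·R_L) = √(50 × 277) = √13850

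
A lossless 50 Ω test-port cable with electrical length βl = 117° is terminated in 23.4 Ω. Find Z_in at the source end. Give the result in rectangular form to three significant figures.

tan(βl) = tan(117°) = -1.96
Z_in = Z_0·(Z_L + jZ_0·tanβl)/(Z_0 + jZ_L·tanβl)
     = 50·(23.4 − j98.1)/(50 − j45.9)

Z_in ≈ 61.6 − j41.6 Ω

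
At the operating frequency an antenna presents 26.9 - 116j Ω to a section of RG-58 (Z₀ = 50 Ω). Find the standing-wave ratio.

VSWR ≈ 12.3

Γ = (Z_L − Z_0)/(Z_L + Z_0) = (-23.1 − j116)/(76.9 − j116)
|Γ| = 118/139 = 0.85
VSWR = (1 + |Γ|)/(1 − |Γ|) = 1.85/0.15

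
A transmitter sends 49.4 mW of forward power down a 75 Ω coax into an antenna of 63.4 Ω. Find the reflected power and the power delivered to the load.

P_reflected ≈ 0.347 mW; P_delivered ≈ 49.1 mW

Γ = (63.4 − 75)/(63.4 + 75) = -0.0838
|Γ|² = 0.00702
P_refl = |Γ|²·P_inc = 0.347 mW, P_del = (1 − |Γ|²)·P_inc = 49.1 mW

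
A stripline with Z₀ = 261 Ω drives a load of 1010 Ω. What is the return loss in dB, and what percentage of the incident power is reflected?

RL ≈ 4.59 dB; 34.7% of incident power reflected

Γ = (1010 − 261)/(1010 + 261) = 0.589
RL = −20·log₁₀(0.589) = 4.59 dB
P_refl/P_inc = |Γ|² = 0.347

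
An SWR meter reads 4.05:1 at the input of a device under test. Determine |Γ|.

|Γ| = (S − 1)/(S + 1) = (4.05 − 1)/(4.05 + 1) = 3.05/5.05

|Γ| ≈ 0.604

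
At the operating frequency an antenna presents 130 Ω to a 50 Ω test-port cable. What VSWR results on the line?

For a purely resistive load, VSWR = R_L/Z_0 or Z_0/R_L (whichever > 1) = 130/50

VSWR ≈ 2.6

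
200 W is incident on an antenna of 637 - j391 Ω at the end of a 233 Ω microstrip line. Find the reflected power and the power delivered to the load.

P_reflected ≈ 69.5 W; P_delivered ≈ 131 W

|Γ| = |(404 − j391)/(870 − j391)| = 0.589
|Γ|² = 0.347
P_refl = |Γ|²·P_inc = 69.5 W, P_del = (1 − |Γ|²)·P_inc = 131 W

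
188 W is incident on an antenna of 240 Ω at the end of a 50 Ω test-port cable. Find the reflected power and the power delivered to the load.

P_reflected ≈ 80.7 W; P_delivered ≈ 107 W

Γ = (240 − 50)/(240 + 50) = 0.655
|Γ|² = 0.429
P_refl = |Γ|²·P_inc = 80.7 W, P_del = (1 − |Γ|²)·P_inc = 107 W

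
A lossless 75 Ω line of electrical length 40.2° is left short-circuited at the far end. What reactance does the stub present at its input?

tan(βl) = 0.845
For a short-circuited stub, Z_in = jZ_0·tan(βl)

X_in ≈ 63.4 Ω (inductive)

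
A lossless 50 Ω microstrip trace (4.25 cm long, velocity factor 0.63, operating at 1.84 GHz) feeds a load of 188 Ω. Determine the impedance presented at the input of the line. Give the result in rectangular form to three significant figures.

Z_in ≈ 41.8 + j64.6 Ω

λ = v/f = 0.63·c / 1.84 GHz = 0.103 m
βl = 2π·l/λ = 2π × 0.414 = 149°
tan(βl) = tan(149°) = -0.602
Z_in = Z_0·(Z_L + jZ_0·tanβl)/(Z_0 + jZ_L·tanβl)
     = 50·(188 − j30.1)/(50 − j113)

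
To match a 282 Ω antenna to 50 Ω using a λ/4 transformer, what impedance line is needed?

Z_qwt ≈ 119 Ω

Z_qwt = √(Z_0·R_L) = √(50 × 282) = √14100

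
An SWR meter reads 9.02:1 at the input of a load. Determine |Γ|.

|Γ| = (S − 1)/(S + 1) = (9.02 − 1)/(9.02 + 1) = 8.02/10

|Γ| ≈ 0.8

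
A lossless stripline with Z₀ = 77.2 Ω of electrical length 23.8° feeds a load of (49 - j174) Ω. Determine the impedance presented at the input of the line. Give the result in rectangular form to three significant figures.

Z_in ≈ 14.4 − j72.2 Ω

tan(βl) = tan(23.8°) = 0.441
Z_in = Z_0·(Z_L + jZ_0·tanβl)/(Z_0 + jZ_L·tanβl)
     = 77.2·(49 − j140)/(154 + j21.6)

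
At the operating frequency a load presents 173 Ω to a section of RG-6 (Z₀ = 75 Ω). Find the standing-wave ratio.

VSWR ≈ 2.31

Γ = (173 − 75)/(173 + 75) = 0.395
VSWR = (1 + 0.395)/(1 − 0.395)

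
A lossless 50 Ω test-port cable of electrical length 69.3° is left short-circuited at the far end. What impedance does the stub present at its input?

Z_in ≈ +j132 Ω

tan(βl) = 2.65
For a short-circuited stub, Z_in = jZ_0·tan(βl)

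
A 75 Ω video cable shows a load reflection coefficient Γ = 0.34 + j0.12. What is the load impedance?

Z_L = Z_0·(1 + Γ)/(1 − Γ) = 75·(1.34 + j0.12)/(0.66 − j0.12)

Z_L ≈ 145 + j40 Ω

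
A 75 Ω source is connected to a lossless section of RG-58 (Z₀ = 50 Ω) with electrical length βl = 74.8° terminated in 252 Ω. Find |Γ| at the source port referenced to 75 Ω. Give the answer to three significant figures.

tan(βl) = 3.68
Z_in = Z_0·(Z_L + jZ_0·tanβl)/(Z_0 + jZ_L·tanβl) = 10.6 − j13 Ω
Γ_s = (Z_in − Z_s)/(Z_in + Z_s) = (-64.4 − j13)/(85.6 − j13), |Γ_s| = 0.758

|Γ| ≈ 0.758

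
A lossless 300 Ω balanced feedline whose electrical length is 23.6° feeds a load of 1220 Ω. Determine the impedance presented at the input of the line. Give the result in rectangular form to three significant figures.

Z_in ≈ 350 − j490 Ω

tan(βl) = tan(23.6°) = 0.437
Z_in = Z_0·(Z_L + jZ_0·tanβl)/(Z_0 + jZ_L·tanβl)
     = 300·(1220 + j131)/(300 + j533)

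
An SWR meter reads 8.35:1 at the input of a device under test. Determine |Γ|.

|Γ| = (S − 1)/(S + 1) = (8.35 − 1)/(8.35 + 1) = 7.35/9.35

|Γ| ≈ 0.786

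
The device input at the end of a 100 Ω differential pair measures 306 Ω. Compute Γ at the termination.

Γ = 0.507

Γ = (Z_L − Z_0)/(Z_L + Z_0) = (306 − 100)/(306 + 100) = 206/406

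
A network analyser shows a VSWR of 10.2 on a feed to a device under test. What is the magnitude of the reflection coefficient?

|Γ| = (S − 1)/(S + 1) = (10.2 − 1)/(10.2 + 1) = 9.2/11.2

|Γ| ≈ 0.821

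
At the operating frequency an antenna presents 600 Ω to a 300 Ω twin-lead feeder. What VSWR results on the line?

For a purely resistive load, VSWR = R_L/Z_0 or Z_0/R_L (whichever > 1) = 600/300

VSWR ≈ 2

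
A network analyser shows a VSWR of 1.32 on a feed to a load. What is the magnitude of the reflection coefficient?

|Γ| ≈ 0.138

|Γ| = (S − 1)/(S + 1) = (1.32 − 1)/(1.32 + 1) = 0.32/2.32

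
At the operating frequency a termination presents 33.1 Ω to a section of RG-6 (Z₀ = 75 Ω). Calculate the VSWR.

Γ = (33.1 − 75)/(33.1 + 75) = -0.388
VSWR = (1 + 0.388)/(1 − 0.388)

VSWR ≈ 2.27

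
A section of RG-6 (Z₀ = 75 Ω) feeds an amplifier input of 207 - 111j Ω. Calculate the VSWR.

Γ = (Z_L − Z_0)/(Z_L + Z_0) = (132 − j111)/(282 − j111)
|Γ| = 172/303 = 0.569
VSWR = (1 + |Γ|)/(1 − |Γ|) = 1.57/0.431

VSWR ≈ 3.64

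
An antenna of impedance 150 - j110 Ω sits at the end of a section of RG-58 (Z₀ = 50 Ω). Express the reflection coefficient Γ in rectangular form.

Γ = (Z_L − Z_0)/(Z_L + Z_0) = (100 − j110)/(200 − j110)

Γ ≈ 0.616 − j0.211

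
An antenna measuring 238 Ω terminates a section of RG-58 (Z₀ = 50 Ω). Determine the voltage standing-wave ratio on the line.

Γ = (238 − 50)/(238 + 50) = 0.653
VSWR = (1 + 0.653)/(1 − 0.653)

VSWR ≈ 4.76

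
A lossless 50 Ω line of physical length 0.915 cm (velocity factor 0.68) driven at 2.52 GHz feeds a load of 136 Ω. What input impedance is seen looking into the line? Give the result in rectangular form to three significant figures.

λ = v/f = 0.68·c / 2.52 GHz = 0.081 m
βl = 2π·l/λ = 2π × 0.113 = 40.7°
tan(βl) = tan(40.7°) = 0.86
Z_in = Z_0·(Z_L + jZ_0·tanβl)/(Z_0 + jZ_L·tanβl)
     = 50·(136 + j43)/(50 + j117)

Z_in ≈ 36.6 − j42.5 Ω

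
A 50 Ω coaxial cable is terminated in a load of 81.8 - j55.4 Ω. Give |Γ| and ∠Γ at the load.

Γ = (Z_L − Z_0)/(Z_L + Z_0) = (31.8 − j55.4)/(131.8 − j55.4)
|Γ| = 63.9/143 = 0.447

Γ ≈ 0.447 ∠ -37.3°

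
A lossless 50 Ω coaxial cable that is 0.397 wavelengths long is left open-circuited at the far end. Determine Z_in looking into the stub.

βl = 2π × 0.397 = 143°
tan(βl) = -0.756
For an open-circuited stub, Z_in = −jZ_0·cot(βl) = −jZ_0/tan(βl)

Z_in ≈ +j66.2 Ω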